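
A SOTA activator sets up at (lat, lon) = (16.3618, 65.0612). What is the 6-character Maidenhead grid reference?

Offset from 180°W / 90°S: lon 245.0612°, lat 106.3618°.
Field (20°×10°, letters A–R): lon ⌊245.0612/20⌋ = 12 → M; lat ⌊106.3618/10⌋ = 10 → K.
Square (2°×1°, digits 0–9): lon ⌊5.0612/2⌋ = 2; lat ⌊6.3618/1⌋ = 6.
Subsquare (5′×2.5′, letters a–x): lon ⌊1.0612/0.0833333⌋ = 12 → m; lat ⌊0.3618/0.0416667⌋ = 8 → i.

MK26mi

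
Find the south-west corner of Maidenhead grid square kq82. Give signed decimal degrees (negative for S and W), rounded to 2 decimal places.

Field K=10, Q=16: +10·20° lon, +16·10° lat → SW at lon 20°, lat 70°.
Square 8, 2: +8·2° lon, +2·1° lat → SW at lon 36°, lat 72°.
latitude 72.00, longitude 36.00.

72.00, 36.00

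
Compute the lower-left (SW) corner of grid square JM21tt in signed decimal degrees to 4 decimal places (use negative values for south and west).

31.7917, 5.5833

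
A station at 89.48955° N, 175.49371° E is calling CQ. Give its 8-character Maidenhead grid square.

Add 180° to longitude and 90° to latitude: 355.49371, 179.48955.
Field (20°×10°, letters A–R): lon ⌊355.49371/20⌋ = 17 → R; lat ⌊179.48955/10⌋ = 17 → R.
Square (2°×1°, digits 0–9): lon ⌊15.49371/2⌋ = 7; lat ⌊9.48955/1⌋ = 9.
Subsquare (5′×2.5′, letters a–x): lon ⌊1.49371/0.0833333⌋ = 17 → r; lat ⌊0.48955/0.0416667⌋ = 11 → l.
Extended square (30″×15″, digits 0–9): lon ⌊0.07704/0.00833333⌋ = 9; lat ⌊0.03122/0.00416667⌋ = 7.

RR79rl97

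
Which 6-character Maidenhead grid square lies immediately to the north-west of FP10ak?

Longitude subsquare a = 0; −1 → -1, wraps to 23 = x, carry into square.
Longitude square 1; −1 → 0.
Latitude subsquare k = 10; +1 → 11 = l.

FP00xl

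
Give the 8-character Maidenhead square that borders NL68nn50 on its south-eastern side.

NL68nm69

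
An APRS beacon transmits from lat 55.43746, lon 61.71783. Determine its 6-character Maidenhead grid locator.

MO05uk

Offset from 180°W / 90°S: lon 241.7178°, lat 145.4375°.
Field: 241.7178/20 → 12 → M, 145.4375/10 → 14 → O; chars MO.
Square: 1.7178/2 → 0, 5.4375/1 → 5; chars 05.
Subsquare: 1.7178/0.0833333 → 20 → u, 0.4375/0.0416667 → 10 → k; chars uk.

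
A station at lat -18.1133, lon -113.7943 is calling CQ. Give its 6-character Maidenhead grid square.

Add 180° to longitude and 90° to latitude: 66.2057, 71.8867.
Field: 66.2057/20 → 3 → D, 71.8867/10 → 7 → H; chars DH.
Square: 6.2057/2 → 3, 1.8867/1 → 1; chars 31.
Subsquare: 0.2057/0.0833333 → 2 → c, 0.8867/0.0416667 → 21 → v; chars cv.

DH31cv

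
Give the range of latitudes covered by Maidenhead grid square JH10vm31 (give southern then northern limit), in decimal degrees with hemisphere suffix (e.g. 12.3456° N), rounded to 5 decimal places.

Field J=9, H=7: +9·20° lon, +7·10° lat → SW at lon 0°, lat -20°.
Square 1, 0: +1·2° lon, +0·1° lat → SW at lon 2°, lat -20°.
Subsquare v=21, m=12: +21·0.0833333° lon, +12·0.0416667° lat → SW at lon 3.75°, lat -19.5°.
Extended square 3, 1: +3·0.00833333° lon, +1·0.00416667° lat → SW at lon 3.775°, lat -19.4958°.
Cell spans 0.00833333° lon × 0.00416667° lat.
south 19.49583° S, north 19.49167° S.

19.49583° S, 19.49167° S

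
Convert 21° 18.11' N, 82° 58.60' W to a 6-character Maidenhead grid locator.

EL81mh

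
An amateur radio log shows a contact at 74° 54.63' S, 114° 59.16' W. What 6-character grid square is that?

DB25mc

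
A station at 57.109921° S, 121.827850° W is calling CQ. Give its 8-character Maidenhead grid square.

CD92cv03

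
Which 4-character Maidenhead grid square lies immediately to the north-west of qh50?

QH41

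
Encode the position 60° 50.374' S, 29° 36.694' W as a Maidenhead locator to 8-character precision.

HC59ed68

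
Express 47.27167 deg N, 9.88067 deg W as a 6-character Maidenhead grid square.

IN57bg

Offset from 180°W / 90°S: lon 170.1193°, lat 137.2717°.
Field: 170.1193/20 → 8 → I, 137.2717/10 → 13 → N; chars IN.
Square: 10.1193/2 → 5, 7.2717/1 → 7; chars 57.
Subsquare: 0.1193/0.0833333 → 1 → b, 0.2717/0.0416667 → 6 → g; chars bg.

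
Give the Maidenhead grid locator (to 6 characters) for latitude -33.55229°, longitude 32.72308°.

KF66ik

Add 180° to longitude and 90° to latitude: 212.7231, 56.4477.
Field: lon ⌊212.7231/20⌋ = 10 → K; lat ⌊56.4477/10⌋ = 5 → F.
Square: lon ⌊12.7231/2⌋ = 6; lat ⌊6.4477/1⌋ = 6.
Subsquare: lon ⌊0.7231/0.0833333⌋ = 8 → i; lat ⌊0.4477/0.0416667⌋ = 10 → k.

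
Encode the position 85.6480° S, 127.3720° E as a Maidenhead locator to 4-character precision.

PA34

Offset from 180°W / 90°S: lon 307.37°, lat 4.35°.
Field: 307.37/20 → 15 → P, 4.35/10 → 0 → A; chars PA.
Square: 7.37/2 → 3, 4.35/1 → 4; chars 34.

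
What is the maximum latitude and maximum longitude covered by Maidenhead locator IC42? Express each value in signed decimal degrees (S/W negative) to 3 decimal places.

Field I=8, C=2: +8·20° lon, +2·10° lat → SW at lon -20°, lat -70°.
Square 4, 2: +4·2° lon, +2·1° lat → SW at lon -12°, lat -68°.
Cell spans 2° lon × 1° lat. NE corner is SW corner plus one full cell.
latitude -67.000, longitude -10.000.

-67.000, -10.000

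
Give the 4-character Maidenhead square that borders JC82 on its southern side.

Latitude square 2; −1 → 1.
The longitude characters are unchanged.

JC81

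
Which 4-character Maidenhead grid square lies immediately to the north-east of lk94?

Longitude square 9; +1 → 10, wraps to 0, carry into field.
Longitude field L = 11; +1 → 12 = M.
Latitude square 4; +1 → 5.

MK05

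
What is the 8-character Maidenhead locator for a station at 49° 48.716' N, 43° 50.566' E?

Shift to the Maidenhead origin (180°W, 90°S): lon 223.84277, lat 139.81193.
Field (20°×10°, letters A–R): lon ⌊223.84277/20⌋ = 11 → L; lat ⌊139.81193/10⌋ = 13 → N.
Square (2°×1°, digits 0–9): lon ⌊3.84277/2⌋ = 1; lat ⌊9.81193/1⌋ = 9.
Subsquare (5′×2.5′, letters a–x): lon ⌊1.84277/0.0833333⌋ = 22 → w; lat ⌊0.81193/0.0416667⌋ = 19 → t.
Extended square (30″×15″, digits 0–9): lon ⌊0.00943/0.00833333⌋ = 1; lat ⌊0.02027/0.00416667⌋ = 4.

LN19wt14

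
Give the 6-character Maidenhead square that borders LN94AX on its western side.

Longitude subsquare a = 0; −1 → -1, wraps to 23 = x, carry into square.
Longitude square 9; −1 → 8.
The latitude characters are unchanged.

LN84xx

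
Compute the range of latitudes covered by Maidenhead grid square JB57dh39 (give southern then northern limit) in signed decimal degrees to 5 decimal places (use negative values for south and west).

-72.67083, -72.66667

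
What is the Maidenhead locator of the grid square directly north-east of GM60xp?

GM70aq

Longitude subsquare x = 23; +1 → 24, wraps to 0 = a, carry into square.
Longitude square 6; +1 → 7.
Latitude subsquare p = 15; +1 → 16 = q.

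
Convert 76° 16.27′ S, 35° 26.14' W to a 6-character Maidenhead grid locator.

HB23gr

Offset from 180°W / 90°S: lon 144.5643°, lat 13.7288°.
Field: 144.5643/20 → 7 → H, 13.7288/10 → 1 → B; chars HB.
Square: 4.5643/2 → 2, 3.7288/1 → 3; chars 23.
Subsquare: 0.5643/0.0833333 → 6 → g, 0.7288/0.0416667 → 17 → r; chars gr.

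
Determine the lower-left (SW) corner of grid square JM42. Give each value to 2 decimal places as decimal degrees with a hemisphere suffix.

32.00° N, 8.00° E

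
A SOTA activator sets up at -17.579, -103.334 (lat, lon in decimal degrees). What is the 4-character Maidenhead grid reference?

DH82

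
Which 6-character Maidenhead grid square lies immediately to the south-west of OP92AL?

OP82xk

Longitude subsquare a = 0; −1 → -1, wraps to 23 = x, carry into square.
Longitude square 9; −1 → 8.
Latitude subsquare l = 11; −1 → 10 = k.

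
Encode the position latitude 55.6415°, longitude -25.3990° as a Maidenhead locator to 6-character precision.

HO75hp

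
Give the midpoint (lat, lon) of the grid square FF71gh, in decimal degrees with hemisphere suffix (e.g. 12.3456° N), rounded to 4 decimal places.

38.6875° S, 65.4583° W

Field F=5, F=5: +5·20° lon, +5·10° lat → SW at lon -80°, lat -40°.
Square 7, 1: +7·2° lon, +1·1° lat → SW at lon -66°, lat -39°.
Subsquare g=6, h=7: +6·0.0833333° lon, +7·0.0416667° lat → SW at lon -65.5°, lat -38.7083°.
Cell spans 0.0833333° lon × 0.0416667° lat. Centre is SW corner plus half of each.
latitude 38.6875° S, longitude 65.4583° W.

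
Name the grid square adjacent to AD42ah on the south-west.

AD32xg

Longitude subsquare a = 0; −1 → -1, wraps to 23 = x, carry into square.
Longitude square 4; −1 → 3.
Latitude subsquare h = 7; −1 → 6 = g.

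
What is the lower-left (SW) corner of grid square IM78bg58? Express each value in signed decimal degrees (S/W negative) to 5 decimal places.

38.28333, -5.87500

Field I=8, M=12: +8·20° lon, +12·10° lat → SW at lon -20°, lat 30°.
Square 7, 8: +7·2° lon, +8·1° lat → SW at lon -6°, lat 38°.
Subsquare b=1, g=6: +1·0.0833333° lon, +6·0.0416667° lat → SW at lon -5.91667°, lat 38.25°.
Extended square 5, 8: +5·0.00833333° lon, +8·0.00416667° lat → SW at lon -5.875°, lat 38.2833°.
latitude 38.28333, longitude -5.87500.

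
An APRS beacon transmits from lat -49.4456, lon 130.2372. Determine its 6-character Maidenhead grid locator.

Offset from 180°W / 90°S: lon 310.2372°, lat 40.5544°.
Field: lon ⌊310.2372/20⌋ = 15 → P; lat ⌊40.5544/10⌋ = 4 → E.
Square: lon ⌊10.2372/2⌋ = 5; lat ⌊0.5544/1⌋ = 0.
Subsquare: lon ⌊0.2372/0.0833333⌋ = 2 → c; lat ⌊0.5544/0.0416667⌋ = 13 → n.

PE50cn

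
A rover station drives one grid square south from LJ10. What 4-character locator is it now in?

Latitude square 0; −1 → -1, wraps to 9, carry into field.
Latitude field J = 9; −1 → 8 = I.
The longitude characters are unchanged.

LI19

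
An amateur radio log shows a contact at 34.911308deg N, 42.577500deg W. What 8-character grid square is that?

GM84rv08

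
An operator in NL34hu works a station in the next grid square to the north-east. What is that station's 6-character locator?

NL34iv

Longitude subsquare h = 7; +1 → 8 = i.
Latitude subsquare u = 20; +1 → 21 = v.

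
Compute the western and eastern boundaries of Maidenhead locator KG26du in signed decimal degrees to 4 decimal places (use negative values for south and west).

Field K=10, G=6: +10·20° lon, +6·10° lat → SW at lon 20°, lat -30°.
Square 2, 6: +2·2° lon, +6·1° lat → SW at lon 24°, lat -24°.
Subsquare d=3, u=20: +3·0.0833333° lon, +20·0.0416667° lat → SW at lon 24.25°, lat -23.1667°.
Cell spans 0.0833333° lon × 0.0416667° lat.
west 24.2500, east 24.3333.

24.2500, 24.3333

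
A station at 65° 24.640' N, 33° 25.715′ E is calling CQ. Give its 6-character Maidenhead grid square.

Offset from 180°W / 90°S: lon 213.4286°, lat 155.4107°.
Field: 213.4286/20 → 10 → K, 155.4107/10 → 15 → P; chars KP.
Square: 13.4286/2 → 6, 5.4107/1 → 5; chars 65.
Subsquare: 1.4286/0.0833333 → 17 → r, 0.4107/0.0416667 → 9 → j; chars rj.

KP65rj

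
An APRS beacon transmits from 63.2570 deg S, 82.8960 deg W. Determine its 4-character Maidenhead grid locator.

EC86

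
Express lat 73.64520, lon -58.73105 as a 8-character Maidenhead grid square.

Add 180° to longitude and 90° to latitude: 121.26895, 163.64520.
Field: lon ⌊121.26895/20⌋ = 6 → G; lat ⌊163.64520/10⌋ = 16 → Q.
Square: lon ⌊1.26895/2⌋ = 0; lat ⌊3.64520/1⌋ = 3.
Subsquare: lon ⌊1.26895/0.0833333⌋ = 15 → p; lat ⌊0.64520/0.0416667⌋ = 15 → p.
Extended square: lon ⌊0.01895/0.00833333⌋ = 2; lat ⌊0.02020/0.00416667⌋ = 4.

GQ03pp24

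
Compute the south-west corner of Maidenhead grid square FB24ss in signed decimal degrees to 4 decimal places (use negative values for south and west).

-75.2500, -74.5000

Field F=5, B=1: +5·20° lon, +1·10° lat → SW at lon -80°, lat -80°.
Square 2, 4: +2·2° lon, +4·1° lat → SW at lon -76°, lat -76°.
Subsquare s=18, s=18: +18·0.0833333° lon, +18·0.0416667° lat → SW at lon -74.5°, lat -75.25°.
latitude -75.2500, longitude -74.5000.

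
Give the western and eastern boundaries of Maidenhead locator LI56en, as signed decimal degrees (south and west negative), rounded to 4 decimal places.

Field L=11, I=8: +11·20° lon, +8·10° lat → SW at lon 40°, lat -10°.
Square 5, 6: +5·2° lon, +6·1° lat → SW at lon 50°, lat -4°.
Subsquare e=4, n=13: +4·0.0833333° lon, +13·0.0416667° lat → SW at lon 50.3333°, lat -3.45833°.
Cell spans 0.0833333° lon × 0.0416667° lat.
west 50.3333, east 50.4167.

50.3333, 50.4167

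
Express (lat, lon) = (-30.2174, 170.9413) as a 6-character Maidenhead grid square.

Add 180° to longitude and 90° to latitude: 350.9413, 59.7826.
Field (20°×10°, letters A–R): 350.9413/20 → 17 → R, 59.7826/10 → 5 → F; chars RF.
Square (2°×1°, digits 0–9): 10.9413/2 → 5, 9.7826/1 → 9; chars 59.
Subsquare (5′×2.5′, letters a–x): 0.9413/0.0833333 → 11 → l, 0.7826/0.0416667 → 18 → s; chars ls.

RF59ls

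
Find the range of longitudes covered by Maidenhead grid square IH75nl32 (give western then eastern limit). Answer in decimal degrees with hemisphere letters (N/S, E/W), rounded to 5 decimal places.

4.89167° W, 4.88333° W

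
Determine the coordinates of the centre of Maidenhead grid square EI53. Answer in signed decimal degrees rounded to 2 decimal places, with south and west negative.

-6.50, -89.00

Field E=4, I=8: +4·20° lon, +8·10° lat → SW at lon -100°, lat -10°.
Square 5, 3: +5·2° lon, +3·1° lat → SW at lon -90°, lat -7°.
Cell spans 2° lon × 1° lat. Centre is SW corner plus half of each.
latitude -6.50, longitude -89.00.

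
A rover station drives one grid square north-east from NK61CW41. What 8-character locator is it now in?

NK61cw52

Longitude extended square 4; +1 → 5.
Latitude extended square 1; +1 → 2.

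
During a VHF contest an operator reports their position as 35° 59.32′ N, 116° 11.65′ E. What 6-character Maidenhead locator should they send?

OM85cx

Offset from 180°W / 90°S: lon 296.1942°, lat 125.9887°.
Field (20°×10°, letters A–R): lon ⌊296.1942/20⌋ = 14 → O; lat ⌊125.9887/10⌋ = 12 → M.
Square (2°×1°, digits 0–9): lon ⌊16.1942/2⌋ = 8; lat ⌊5.9887/1⌋ = 5.
Subsquare (5′×2.5′, letters a–x): lon ⌊0.1942/0.0833333⌋ = 2 → c; lat ⌊0.9887/0.0416667⌋ = 23 → x.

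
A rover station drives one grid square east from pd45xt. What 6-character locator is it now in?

Longitude subsquare x = 23; +1 → 24, wraps to 0 = a, carry into square.
Longitude square 4; +1 → 5.
The latitude characters are unchanged.

PD55at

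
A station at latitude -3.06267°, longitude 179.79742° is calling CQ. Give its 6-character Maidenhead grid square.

RI96vw

Offset from 180°W / 90°S: lon 359.7974°, lat 86.9373°.
Field: lon ⌊359.7974/20⌋ = 17 → R; lat ⌊86.9373/10⌋ = 8 → I.
Square: lon ⌊19.7974/2⌋ = 9; lat ⌊6.9373/1⌋ = 6.
Subsquare: lon ⌊1.7974/0.0833333⌋ = 21 → v; lat ⌊0.9373/0.0416667⌋ = 22 → w.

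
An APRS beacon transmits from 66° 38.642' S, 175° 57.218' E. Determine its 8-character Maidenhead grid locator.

RC73xi45

Add 180° to longitude and 90° to latitude: 355.95363, 23.35597.
Field (20°×10°, letters A–R): 355.95363/20 → 17 → R, 23.35597/10 → 2 → C; chars RC.
Square (2°×1°, digits 0–9): 15.95363/2 → 7, 3.35597/1 → 3; chars 73.
Subsquare (5′×2.5′, letters a–x): 1.95363/0.0833333 → 23 → x, 0.35597/0.0416667 → 8 → i; chars xi.
Extended square (30″×15″, digits 0–9): 0.03697/0.00833333 → 4, 0.02263/0.00416667 → 5; chars 45.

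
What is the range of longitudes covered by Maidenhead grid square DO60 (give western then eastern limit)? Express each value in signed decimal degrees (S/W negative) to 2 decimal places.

-108.00, -106.00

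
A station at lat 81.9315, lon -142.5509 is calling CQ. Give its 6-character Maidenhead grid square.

Shift to the Maidenhead origin (180°W, 90°S): lon 37.4491, lat 171.9315.
Field: 37.4491/20 → 1 → B, 171.9315/10 → 17 → R; chars BR.
Square: 17.4491/2 → 8, 1.9315/1 → 1; chars 81.
Subsquare: 1.4491/0.0833333 → 17 → r, 0.9315/0.0416667 → 22 → w; chars rw.

BR81rw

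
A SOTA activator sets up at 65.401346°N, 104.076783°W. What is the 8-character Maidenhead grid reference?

DP75xj06

Offset from 180°W / 90°S: lon 75.92322°, lat 155.40135°.
Field: 75.92322/20 → 3 → D, 155.40135/10 → 15 → P; chars DP.
Square: 15.92322/2 → 7, 5.40135/1 → 5; chars 75.
Subsquare: 1.92322/0.0833333 → 23 → x, 0.40135/0.0416667 → 9 → j; chars xj.
Extended square: 0.00655/0.00833333 → 0, 0.02635/0.00416667 → 6; chars 06.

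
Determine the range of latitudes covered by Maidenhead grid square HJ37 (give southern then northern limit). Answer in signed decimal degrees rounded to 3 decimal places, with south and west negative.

7.000, 8.000

Field H=7, J=9: +7·20° lon, +9·10° lat → SW at lon -40°, lat 0°.
Square 3, 7: +3·2° lon, +7·1° lat → SW at lon -34°, lat 7°.
Cell spans 2° lon × 1° lat.
south 7.000, north 8.000.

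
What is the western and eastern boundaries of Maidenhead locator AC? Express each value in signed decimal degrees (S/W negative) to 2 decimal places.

-180.00, -160.00

Field A=0, C=2: +0·20° lon, +2·10° lat → SW at lon -180°, lat -70°.
Cell spans 20° lon × 10° lat.
west -180.00, east -160.00.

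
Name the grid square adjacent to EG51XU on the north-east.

EG61av

Longitude subsquare x = 23; +1 → 24, wraps to 0 = a, carry into square.
Longitude square 5; +1 → 6.
Latitude subsquare u = 20; +1 → 21 = v.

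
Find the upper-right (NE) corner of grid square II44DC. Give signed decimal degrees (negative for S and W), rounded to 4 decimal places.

Field I=8, I=8: +8·20° lon, +8·10° lat → SW at lon -20°, lat -10°.
Square 4, 4: +4·2° lon, +4·1° lat → SW at lon -12°, lat -6°.
Subsquare d=3, c=2: +3·0.0833333° lon, +2·0.0416667° lat → SW at lon -11.75°, lat -5.91667°.
Cell spans 0.0833333° lon × 0.0416667° lat. NE corner is SW corner plus one full cell.
latitude -5.8750, longitude -11.6667.

-5.8750, -11.6667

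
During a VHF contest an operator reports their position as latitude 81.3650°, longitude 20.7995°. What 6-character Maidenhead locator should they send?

KR01ji

Add 180° to longitude and 90° to latitude: 200.7995, 171.3650.
Field: lon ⌊200.7995/20⌋ = 10 → K; lat ⌊171.3650/10⌋ = 17 → R.
Square: lon ⌊0.7995/2⌋ = 0; lat ⌊1.3650/1⌋ = 1.
Subsquare: lon ⌊0.7995/0.0833333⌋ = 9 → j; lat ⌊0.3650/0.0416667⌋ = 8 → i.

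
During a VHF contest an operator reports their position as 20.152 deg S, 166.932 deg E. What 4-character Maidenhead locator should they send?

Offset from 180°W / 90°S: lon 346.93°, lat 69.85°.
Field: 346.93/20 → 17 → R, 69.85/10 → 6 → G; chars RG.
Square: 6.93/2 → 3, 9.85/1 → 9; chars 39.

RG39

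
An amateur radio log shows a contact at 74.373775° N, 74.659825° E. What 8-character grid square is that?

Add 180° to longitude and 90° to latitude: 254.65983, 164.37377.
Field: 254.65983/20 → 12 → M, 164.37377/10 → 16 → Q; chars MQ.
Square: 14.65983/2 → 7, 4.37377/1 → 4; chars 74.
Subsquare: 0.65983/0.0833333 → 7 → h, 0.37377/0.0416667 → 8 → i; chars hi.
Extended square: 0.07649/0.00833333 → 9, 0.04044/0.00416667 → 9; chars 99.

MQ74hi99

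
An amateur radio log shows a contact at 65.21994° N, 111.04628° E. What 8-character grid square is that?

OP55mf52

Offset from 180°W / 90°S: lon 291.04628°, lat 155.21994°.
Field: lon ⌊291.04628/20⌋ = 14 → O; lat ⌊155.21994/10⌋ = 15 → P.
Square: lon ⌊11.04628/2⌋ = 5; lat ⌊5.21994/1⌋ = 5.
Subsquare: lon ⌊1.04628/0.0833333⌋ = 12 → m; lat ⌊0.21994/0.0416667⌋ = 5 → f.
Extended square: lon ⌊0.04628/0.00833333⌋ = 5; lat ⌊0.01161/0.00416667⌋ = 2.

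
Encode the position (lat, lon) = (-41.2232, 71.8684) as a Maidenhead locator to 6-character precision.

ME58ws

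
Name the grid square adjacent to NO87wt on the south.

Latitude subsquare t = 19; −1 → 18 = s.
The longitude characters are unchanged.

NO87ws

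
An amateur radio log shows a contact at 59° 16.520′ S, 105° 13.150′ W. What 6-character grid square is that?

DD70jr

Add 180° to longitude and 90° to latitude: 74.7808, 30.7247.
Field: lon ⌊74.7808/20⌋ = 3 → D; lat ⌊30.7247/10⌋ = 3 → D.
Square: lon ⌊14.7808/2⌋ = 7; lat ⌊0.7247/1⌋ = 0.
Subsquare: lon ⌊0.7808/0.0833333⌋ = 9 → j; lat ⌊0.7247/0.0416667⌋ = 17 → r.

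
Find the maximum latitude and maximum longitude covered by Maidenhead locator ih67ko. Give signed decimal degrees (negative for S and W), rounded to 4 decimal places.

Field I=8, H=7: +8·20° lon, +7·10° lat → SW at lon -20°, lat -20°.
Square 6, 7: +6·2° lon, +7·1° lat → SW at lon -8°, lat -13°.
Subsquare k=10, o=14: +10·0.0833333° lon, +14·0.0416667° lat → SW at lon -7.16667°, lat -12.4167°.
Cell spans 0.0833333° lon × 0.0416667° lat. NE corner is SW corner plus one full cell.
latitude -12.3750, longitude -7.0833.

-12.3750, -7.0833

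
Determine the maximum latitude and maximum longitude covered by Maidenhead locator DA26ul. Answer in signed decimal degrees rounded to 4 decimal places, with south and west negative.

Field D=3, A=0: +3·20° lon, +0·10° lat → SW at lon -120°, lat -90°.
Square 2, 6: +2·2° lon, +6·1° lat → SW at lon -116°, lat -84°.
Subsquare u=20, l=11: +20·0.0833333° lon, +11·0.0416667° lat → SW at lon -114.333°, lat -83.5417°.
Cell spans 0.0833333° lon × 0.0416667° lat. NE corner is SW corner plus one full cell.
latitude -83.5000, longitude -114.2500.

-83.5000, -114.2500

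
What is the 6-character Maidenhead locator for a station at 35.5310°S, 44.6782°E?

Add 180° to longitude and 90° to latitude: 224.6782, 54.4690.
Field: lon ⌊224.6782/20⌋ = 11 → L; lat ⌊54.4690/10⌋ = 5 → F.
Square: lon ⌊4.6782/2⌋ = 2; lat ⌊4.4690/1⌋ = 4.
Subsquare: lon ⌊0.6782/0.0833333⌋ = 8 → i; lat ⌊0.4690/0.0416667⌋ = 11 → l.

LF24il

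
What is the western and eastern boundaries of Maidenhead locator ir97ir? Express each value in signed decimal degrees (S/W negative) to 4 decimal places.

-1.3333, -1.2500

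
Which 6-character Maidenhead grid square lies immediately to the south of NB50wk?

Latitude subsquare k = 10; −1 → 9 = j.
The longitude characters are unchanged.

NB50wj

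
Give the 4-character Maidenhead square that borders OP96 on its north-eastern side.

PP07

Longitude square 9; +1 → 10, wraps to 0, carry into field.
Longitude field O = 14; +1 → 15 = P.
Latitude square 6; +1 → 7.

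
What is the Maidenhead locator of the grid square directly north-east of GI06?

Longitude square 0; +1 → 1.
Latitude square 6; +1 → 7.

GI17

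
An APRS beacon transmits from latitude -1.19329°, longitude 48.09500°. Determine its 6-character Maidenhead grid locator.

LI48bt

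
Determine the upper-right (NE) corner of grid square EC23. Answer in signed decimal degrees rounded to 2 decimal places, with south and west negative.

-66.00, -94.00

Field E=4, C=2: +4·20° lon, +2·10° lat → SW at lon -100°, lat -70°.
Square 2, 3: +2·2° lon, +3·1° lat → SW at lon -96°, lat -67°.
Cell spans 2° lon × 1° lat. NE corner is SW corner plus one full cell.
latitude -66.00, longitude -94.00.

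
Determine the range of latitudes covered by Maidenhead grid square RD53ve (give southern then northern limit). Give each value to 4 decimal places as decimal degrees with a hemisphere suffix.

56.8333° S, 56.7917° S

Field R=17, D=3: +17·20° lon, +3·10° lat → SW at lon 160°, lat -60°.
Square 5, 3: +5·2° lon, +3·1° lat → SW at lon 170°, lat -57°.
Subsquare v=21, e=4: +21·0.0833333° lon, +4·0.0416667° lat → SW at lon 171.75°, lat -56.8333°.
Cell spans 0.0833333° lon × 0.0416667° lat.
south 56.8333° S, north 56.7917° S.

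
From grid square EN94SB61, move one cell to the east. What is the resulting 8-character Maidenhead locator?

EN94sb71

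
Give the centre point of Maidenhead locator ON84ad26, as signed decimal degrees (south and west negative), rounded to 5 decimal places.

44.15208, 116.02083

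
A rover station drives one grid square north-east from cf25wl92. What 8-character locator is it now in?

Longitude extended square 9; +1 → 10, wraps to 0, carry into subsquare.
Longitude subsquare w = 22; +1 → 23 = x.
Latitude extended square 2; +1 → 3.

CF25xl03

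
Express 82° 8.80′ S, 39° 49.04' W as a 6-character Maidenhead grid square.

HA07cu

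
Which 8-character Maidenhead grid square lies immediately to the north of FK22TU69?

Latitude extended square 9; +1 → 10, wraps to 0, carry into subsquare.
Latitude subsquare u = 20; +1 → 21 = v.
The longitude characters are unchanged.

FK22tv60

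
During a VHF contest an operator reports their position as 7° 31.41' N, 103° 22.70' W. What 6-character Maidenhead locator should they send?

DJ87hm

Add 180° to longitude and 90° to latitude: 76.6217, 97.5235.
Field (20°×10°, letters A–R): 76.6217/20 → 3 → D, 97.5235/10 → 9 → J; chars DJ.
Square (2°×1°, digits 0–9): 16.6217/2 → 8, 7.5235/1 → 7; chars 87.
Subsquare (5′×2.5′, letters a–x): 0.6217/0.0833333 → 7 → h, 0.5235/0.0416667 → 12 → m; chars hm.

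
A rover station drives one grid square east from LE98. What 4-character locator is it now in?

Longitude square 9; +1 → 10, wraps to 0, carry into field.
Longitude field L = 11; +1 → 12 = M.
The latitude characters are unchanged.

ME08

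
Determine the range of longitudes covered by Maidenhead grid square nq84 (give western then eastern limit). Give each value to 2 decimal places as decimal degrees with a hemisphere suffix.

Field N=13, Q=16: +13·20° lon, +16·10° lat → SW at lon 80°, lat 70°.
Square 8, 4: +8·2° lon, +4·1° lat → SW at lon 96°, lat 74°.
Cell spans 2° lon × 1° lat.
west 96.00° E, east 98.00° E.

96.00° E, 98.00° E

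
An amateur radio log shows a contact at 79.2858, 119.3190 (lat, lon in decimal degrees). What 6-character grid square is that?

Shift to the Maidenhead origin (180°W, 90°S): lon 299.3190, lat 169.2858.
Field (20°×10°, letters A–R): 299.3190/20 → 14 → O, 169.2858/10 → 16 → Q; chars OQ.
Square (2°×1°, digits 0–9): 19.3190/2 → 9, 9.2858/1 → 9; chars 99.
Subsquare (5′×2.5′, letters a–x): 1.3190/0.0833333 → 15 → p, 0.2858/0.0416667 → 6 → g; chars pg.

OQ99pg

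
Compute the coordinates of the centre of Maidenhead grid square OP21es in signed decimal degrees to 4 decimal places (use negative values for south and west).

61.7708, 104.3750

Field O=14, P=15: +14·20° lon, +15·10° lat → SW at lon 100°, lat 60°.
Square 2, 1: +2·2° lon, +1·1° lat → SW at lon 104°, lat 61°.
Subsquare e=4, s=18: +4·0.0833333° lon, +18·0.0416667° lat → SW at lon 104.333°, lat 61.75°.
Cell spans 0.0833333° lon × 0.0416667° lat. Centre is SW corner plus half of each.
latitude 61.7708, longitude 104.3750.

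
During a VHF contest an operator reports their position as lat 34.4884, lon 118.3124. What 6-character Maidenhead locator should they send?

Shift to the Maidenhead origin (180°W, 90°S): lon 298.3124, lat 124.4884.
Field: 298.3124/20 → 14 → O, 124.4884/10 → 12 → M; chars OM.
Square: 18.3124/2 → 9, 4.4884/1 → 4; chars 94.
Subsquare: 0.3124/0.0833333 → 3 → d, 0.4884/0.0416667 → 11 → l; chars dl.

OM94dl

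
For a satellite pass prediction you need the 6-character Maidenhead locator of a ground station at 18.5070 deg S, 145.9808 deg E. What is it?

QH21xl

Shift to the Maidenhead origin (180°W, 90°S): lon 325.9808, lat 71.4930.
Field: lon ⌊325.9808/20⌋ = 16 → Q; lat ⌊71.4930/10⌋ = 7 → H.
Square: lon ⌊5.9808/2⌋ = 2; lat ⌊1.4930/1⌋ = 1.
Subsquare: lon ⌊1.9808/0.0833333⌋ = 23 → x; lat ⌊0.4930/0.0416667⌋ = 11 → l.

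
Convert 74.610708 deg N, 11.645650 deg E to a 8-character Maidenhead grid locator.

Offset from 180°W / 90°S: lon 191.64565°, lat 164.61071°.
Field: 191.64565/20 → 9 → J, 164.61071/10 → 16 → Q; chars JQ.
Square: 11.64565/2 → 5, 4.61071/1 → 4; chars 54.
Subsquare: 1.64565/0.0833333 → 19 → t, 0.61071/0.0416667 → 14 → o; chars to.
Extended square: 0.06232/0.00833333 → 7, 0.02737/0.00416667 → 6; chars 76.

JQ54to76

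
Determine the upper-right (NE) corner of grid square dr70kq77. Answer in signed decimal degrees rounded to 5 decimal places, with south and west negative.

80.70000, -105.10000

Field D=3, R=17: +3·20° lon, +17·10° lat → SW at lon -120°, lat 80°.
Square 7, 0: +7·2° lon, +0·1° lat → SW at lon -106°, lat 80°.
Subsquare k=10, q=16: +10·0.0833333° lon, +16·0.0416667° lat → SW at lon -105.167°, lat 80.6667°.
Extended square 7, 7: +7·0.00833333° lon, +7·0.00416667° lat → SW at lon -105.108°, lat 80.6958°.
Cell spans 0.00833333° lon × 0.00416667° lat. NE corner is SW corner plus one full cell.
latitude 80.70000, longitude -105.10000.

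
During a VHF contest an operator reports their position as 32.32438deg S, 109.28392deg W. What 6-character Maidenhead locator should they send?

DF57iq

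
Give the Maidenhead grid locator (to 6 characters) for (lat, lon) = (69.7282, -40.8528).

Shift to the Maidenhead origin (180°W, 90°S): lon 139.1472, lat 159.7282.
Field (20°×10°, letters A–R): lon ⌊139.1472/20⌋ = 6 → G; lat ⌊159.7282/10⌋ = 15 → P.
Square (2°×1°, digits 0–9): lon ⌊19.1472/2⌋ = 9; lat ⌊9.7282/1⌋ = 9.
Subsquare (5′×2.5′, letters a–x): lon ⌊1.1472/0.0833333⌋ = 13 → n; lat ⌊0.7282/0.0416667⌋ = 17 → r.

GP99nr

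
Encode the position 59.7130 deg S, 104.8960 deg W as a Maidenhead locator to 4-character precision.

DD70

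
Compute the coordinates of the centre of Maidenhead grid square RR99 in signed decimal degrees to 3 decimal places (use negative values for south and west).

Field R=17, R=17: +17·20° lon, +17·10° lat → SW at lon 160°, lat 80°.
Square 9, 9: +9·2° lon, +9·1° lat → SW at lon 178°, lat 89°.
Cell spans 2° lon × 1° lat. Centre is SW corner plus half of each.
latitude 89.500, longitude 179.000.

89.500, 179.000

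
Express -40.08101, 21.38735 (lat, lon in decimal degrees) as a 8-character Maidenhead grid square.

Shift to the Maidenhead origin (180°W, 90°S): lon 201.38735, lat 49.91899.
Field: 201.38735/20 → 10 → K, 49.91899/10 → 4 → E; chars KE.
Square: 1.38735/2 → 0, 9.91899/1 → 9; chars 09.
Subsquare: 1.38735/0.0833333 → 16 → q, 0.91899/0.0416667 → 22 → w; chars qw.
Extended square: 0.05402/0.00833333 → 6, 0.00232/0.00416667 → 0; chars 60.

KE09qw60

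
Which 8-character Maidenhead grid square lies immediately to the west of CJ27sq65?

CJ27sq55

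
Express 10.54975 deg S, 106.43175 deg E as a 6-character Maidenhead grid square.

OH39fk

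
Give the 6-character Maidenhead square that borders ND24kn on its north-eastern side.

Longitude subsquare k = 10; +1 → 11 = l.
Latitude subsquare n = 13; +1 → 14 = o.

ND24lo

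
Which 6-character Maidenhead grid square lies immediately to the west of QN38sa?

Longitude subsquare s = 18; −1 → 17 = r.
The latitude characters are unchanged.

QN38ra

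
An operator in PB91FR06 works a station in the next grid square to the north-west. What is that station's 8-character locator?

PB91er97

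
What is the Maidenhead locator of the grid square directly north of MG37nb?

MG37nc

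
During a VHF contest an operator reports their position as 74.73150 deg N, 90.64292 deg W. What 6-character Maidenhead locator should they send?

EQ44qr

Offset from 180°W / 90°S: lon 89.3571°, lat 164.7315°.
Field (20°×10°, letters A–R): lon ⌊89.3571/20⌋ = 4 → E; lat ⌊164.7315/10⌋ = 16 → Q.
Square (2°×1°, digits 0–9): lon ⌊9.3571/2⌋ = 4; lat ⌊4.7315/1⌋ = 4.
Subsquare (5′×2.5′, letters a–x): lon ⌊1.3571/0.0833333⌋ = 16 → q; lat ⌊0.7315/0.0416667⌋ = 17 → r.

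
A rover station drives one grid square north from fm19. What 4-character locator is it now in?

Latitude square 9; +1 → 10, wraps to 0, carry into field.
Latitude field M = 12; +1 → 13 = N.
The longitude characters are unchanged.

FN10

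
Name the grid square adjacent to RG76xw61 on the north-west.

Longitude extended square 6; −1 → 5.
Latitude extended square 1; +1 → 2.

RG76xw52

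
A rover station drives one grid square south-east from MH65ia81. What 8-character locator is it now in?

MH65ia90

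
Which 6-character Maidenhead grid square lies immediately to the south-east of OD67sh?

Longitude subsquare s = 18; +1 → 19 = t.
Latitude subsquare h = 7; −1 → 6 = g.

OD67tg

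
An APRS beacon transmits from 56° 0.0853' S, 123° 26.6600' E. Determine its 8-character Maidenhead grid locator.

Shift to the Maidenhead origin (180°W, 90°S): lon 303.44433, lat 33.99858.
Field (20°×10°, letters A–R): 303.44433/20 → 15 → P, 33.99858/10 → 3 → D; chars PD.
Square (2°×1°, digits 0–9): 3.44433/2 → 1, 3.99858/1 → 3; chars 13.
Subsquare (5′×2.5′, letters a–x): 1.44433/0.0833333 → 17 → r, 0.99858/0.0416667 → 23 → x; chars rx.
Extended square (30″×15″, digits 0–9): 0.02767/0.00833333 → 3, 0.04025/0.00416667 → 9; chars 39.

PD13rx39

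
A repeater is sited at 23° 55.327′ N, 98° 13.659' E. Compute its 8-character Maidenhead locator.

Add 180° to longitude and 90° to latitude: 278.22765, 113.92212.
Field: lon ⌊278.22765/20⌋ = 13 → N; lat ⌊113.92212/10⌋ = 11 → L.
Square: lon ⌊18.22765/2⌋ = 9; lat ⌊3.92212/1⌋ = 3.
Subsquare: lon ⌊0.22765/0.0833333⌋ = 2 → c; lat ⌊0.92212/0.0416667⌋ = 22 → w.
Extended square: lon ⌊0.06098/0.00833333⌋ = 7; lat ⌊0.00545/0.00416667⌋ = 1.

NL93cw71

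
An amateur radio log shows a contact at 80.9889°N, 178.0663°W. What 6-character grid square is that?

Add 180° to longitude and 90° to latitude: 1.9337, 170.9889.
Field: lon ⌊1.9337/20⌋ = 0 → A; lat ⌊170.9889/10⌋ = 17 → R.
Square: lon ⌊1.9337/2⌋ = 0; lat ⌊0.9889/1⌋ = 0.
Subsquare: lon ⌊1.9337/0.0833333⌋ = 23 → x; lat ⌊0.9889/0.0416667⌋ = 23 → x.

AR00xx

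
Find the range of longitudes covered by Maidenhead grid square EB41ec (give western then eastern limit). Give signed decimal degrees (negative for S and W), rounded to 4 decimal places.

-91.6667, -91.5833

Field E=4, B=1: +4·20° lon, +1·10° lat → SW at lon -100°, lat -80°.
Square 4, 1: +4·2° lon, +1·1° lat → SW at lon -92°, lat -79°.
Subsquare e=4, c=2: +4·0.0833333° lon, +2·0.0416667° lat → SW at lon -91.6667°, lat -78.9167°.
Cell spans 0.0833333° lon × 0.0416667° lat.
west -91.6667, east -91.5833.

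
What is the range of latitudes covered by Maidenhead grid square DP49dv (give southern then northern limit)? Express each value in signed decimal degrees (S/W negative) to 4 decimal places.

Field D=3, P=15: +3·20° lon, +15·10° lat → SW at lon -120°, lat 60°.
Square 4, 9: +4·2° lon, +9·1° lat → SW at lon -112°, lat 69°.
Subsquare d=3, v=21: +3·0.0833333° lon, +21·0.0416667° lat → SW at lon -111.75°, lat 69.875°.
Cell spans 0.0833333° lon × 0.0416667° lat.
south 69.8750, north 69.9167.

69.8750, 69.9167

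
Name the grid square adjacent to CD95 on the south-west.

Longitude square 9; −1 → 8.
Latitude square 5; −1 → 4.

CD84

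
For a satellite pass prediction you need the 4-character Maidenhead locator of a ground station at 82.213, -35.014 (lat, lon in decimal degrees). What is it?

HR22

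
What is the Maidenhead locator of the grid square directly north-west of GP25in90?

Longitude extended square 9; −1 → 8.
Latitude extended square 0; +1 → 1.

GP25in81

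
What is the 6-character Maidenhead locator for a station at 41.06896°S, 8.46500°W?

Offset from 180°W / 90°S: lon 171.5350°, lat 48.9310°.
Field: lon ⌊171.5350/20⌋ = 8 → I; lat ⌊48.9310/10⌋ = 4 → E.
Square: lon ⌊11.5350/2⌋ = 5; lat ⌊8.9310/1⌋ = 8.
Subsquare: lon ⌊1.5350/0.0833333⌋ = 18 → s; lat ⌊0.9310/0.0416667⌋ = 22 → w.

IE58sw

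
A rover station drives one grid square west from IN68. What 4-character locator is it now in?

Longitude square 6; −1 → 5.
The latitude characters are unchanged.

IN58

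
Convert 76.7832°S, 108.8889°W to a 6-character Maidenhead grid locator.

DB53nf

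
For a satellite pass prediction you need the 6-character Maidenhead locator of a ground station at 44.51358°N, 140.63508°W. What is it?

Add 180° to longitude and 90° to latitude: 39.3649, 134.5136.
Field (20°×10°, letters A–R): lon ⌊39.3649/20⌋ = 1 → B; lat ⌊134.5136/10⌋ = 13 → N.
Square (2°×1°, digits 0–9): lon ⌊19.3649/2⌋ = 9; lat ⌊4.5136/1⌋ = 4.
Subsquare (5′×2.5′, letters a–x): lon ⌊1.3649/0.0833333⌋ = 16 → q; lat ⌊0.5136/0.0416667⌋ = 12 → m.

BN94qm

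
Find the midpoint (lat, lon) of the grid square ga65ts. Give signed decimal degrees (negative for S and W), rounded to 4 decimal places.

Field G=6, A=0: +6·20° lon, +0·10° lat → SW at lon -60°, lat -90°.
Square 6, 5: +6·2° lon, +5·1° lat → SW at lon -48°, lat -85°.
Subsquare t=19, s=18: +19·0.0833333° lon, +18·0.0416667° lat → SW at lon -46.4167°, lat -84.25°.
Cell spans 0.0833333° lon × 0.0416667° lat. Centre is SW corner plus half of each.
latitude -84.2292, longitude -46.3750.

-84.2292, -46.3750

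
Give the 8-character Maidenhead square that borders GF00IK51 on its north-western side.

Longitude extended square 5; −1 → 4.
Latitude extended square 1; +1 → 2.

GF00ik42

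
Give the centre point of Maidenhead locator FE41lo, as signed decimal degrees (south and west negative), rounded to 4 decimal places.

-48.3958, -71.0417

Field F=5, E=4: +5·20° lon, +4·10° lat → SW at lon -80°, lat -50°.
Square 4, 1: +4·2° lon, +1·1° lat → SW at lon -72°, lat -49°.
Subsquare l=11, o=14: +11·0.0833333° lon, +14·0.0416667° lat → SW at lon -71.0833°, lat -48.4167°.
Cell spans 0.0833333° lon × 0.0416667° lat. Centre is SW corner plus half of each.
latitude -48.3958, longitude -71.0417.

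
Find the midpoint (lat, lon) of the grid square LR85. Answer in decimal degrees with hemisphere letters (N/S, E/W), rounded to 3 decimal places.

85.500° N, 57.000° E

Field L=11, R=17: +11·20° lon, +17·10° lat → SW at lon 40°, lat 80°.
Square 8, 5: +8·2° lon, +5·1° lat → SW at lon 56°, lat 85°.
Cell spans 2° lon × 1° lat. Centre is SW corner plus half of each.
latitude 85.500° N, longitude 57.000° E.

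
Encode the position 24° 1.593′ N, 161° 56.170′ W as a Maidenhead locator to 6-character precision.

AL94aa

Shift to the Maidenhead origin (180°W, 90°S): lon 18.0638, lat 114.0266.
Field (20°×10°, letters A–R): lon ⌊18.0638/20⌋ = 0 → A; lat ⌊114.0266/10⌋ = 11 → L.
Square (2°×1°, digits 0–9): lon ⌊18.0638/2⌋ = 9; lat ⌊4.0266/1⌋ = 4.
Subsquare (5′×2.5′, letters a–x): lon ⌊0.0638/0.0833333⌋ = 0 → a; lat ⌊0.0266/0.0416667⌋ = 0 → a.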